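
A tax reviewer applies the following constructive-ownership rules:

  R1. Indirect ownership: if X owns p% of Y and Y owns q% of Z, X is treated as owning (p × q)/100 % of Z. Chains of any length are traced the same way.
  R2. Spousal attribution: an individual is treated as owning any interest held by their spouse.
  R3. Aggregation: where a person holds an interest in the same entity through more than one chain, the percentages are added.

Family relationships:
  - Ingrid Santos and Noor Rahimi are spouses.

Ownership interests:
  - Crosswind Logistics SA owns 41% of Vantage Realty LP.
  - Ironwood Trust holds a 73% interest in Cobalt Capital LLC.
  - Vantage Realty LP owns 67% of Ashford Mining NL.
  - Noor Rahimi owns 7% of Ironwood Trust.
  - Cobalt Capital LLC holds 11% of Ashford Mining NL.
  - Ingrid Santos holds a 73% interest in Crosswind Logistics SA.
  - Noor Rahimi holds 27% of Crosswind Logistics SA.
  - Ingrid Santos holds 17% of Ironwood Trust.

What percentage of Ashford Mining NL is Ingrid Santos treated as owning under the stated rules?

By spousal attribution (R2), Ingrid Santos is treated as also owning Noor Rahimi's interest in Crosswind Logistics SA, giving 73% + 27% = 100%.
By spousal attribution (R2), Ingrid Santos is treated as also owning Noor Rahimi's interest in Ironwood Trust, giving 17% + 7% = 24%.
Chain via Crosswind Logistics SA → Vantage Realty LP (R1): 100% × 41% × 67% = 27.47% of Ashford Mining NL.
Chain via Ironwood Trust → Cobalt Capital LLC (R1): 24% × 73% × 11% = 1.9272% of Ashford Mining NL.
Aggregating (R3): 27.47% + 1.9272% = 29.3972%.

29.3972%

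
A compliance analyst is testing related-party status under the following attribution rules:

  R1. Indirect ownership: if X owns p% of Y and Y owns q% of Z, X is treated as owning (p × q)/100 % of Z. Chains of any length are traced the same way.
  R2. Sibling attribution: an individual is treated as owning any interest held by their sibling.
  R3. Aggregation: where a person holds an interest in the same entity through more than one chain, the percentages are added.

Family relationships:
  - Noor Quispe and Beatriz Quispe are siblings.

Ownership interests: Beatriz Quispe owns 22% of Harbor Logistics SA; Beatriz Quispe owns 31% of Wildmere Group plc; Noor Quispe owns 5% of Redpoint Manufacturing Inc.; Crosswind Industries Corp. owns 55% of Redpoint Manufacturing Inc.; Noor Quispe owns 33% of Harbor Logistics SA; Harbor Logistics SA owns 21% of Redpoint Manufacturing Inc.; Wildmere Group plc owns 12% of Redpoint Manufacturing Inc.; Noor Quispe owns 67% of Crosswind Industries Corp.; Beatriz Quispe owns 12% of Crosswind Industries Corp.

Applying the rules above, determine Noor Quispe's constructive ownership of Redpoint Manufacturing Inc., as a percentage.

63.72%

By sibling attribution (R2), Noor Quispe is treated as also owning Beatriz Quispe's interest in Crosswind Industries Corp, giving 67% + 12% = 79%.
By sibling attribution (R2), Noor Quispe is treated as also owning Beatriz Quispe's interest in Harbor Logistics SA, giving 33% + 22% = 55%.
By sibling attribution (R2), Noor Quispe is treated as owning Beatriz Quispe's 31% interest in Wildmere Group plc.
Chain via Crosswind Industries Corp. (R1): 79% × 55% = 43.45% of Redpoint Manufacturing Inc.
Chain via Harbor Logistics SA (R1): 55% × 21% = 11.55% of Redpoint Manufacturing Inc.
Direct interest in Redpoint Manufacturing Inc: 5%.
Chain via Wildmere Group plc (R1): 31% × 12% = 3.72% of Redpoint Manufacturing Inc.
Aggregating (R3): 43.45% + 11.55% + 5% + 3.72% = 63.72%.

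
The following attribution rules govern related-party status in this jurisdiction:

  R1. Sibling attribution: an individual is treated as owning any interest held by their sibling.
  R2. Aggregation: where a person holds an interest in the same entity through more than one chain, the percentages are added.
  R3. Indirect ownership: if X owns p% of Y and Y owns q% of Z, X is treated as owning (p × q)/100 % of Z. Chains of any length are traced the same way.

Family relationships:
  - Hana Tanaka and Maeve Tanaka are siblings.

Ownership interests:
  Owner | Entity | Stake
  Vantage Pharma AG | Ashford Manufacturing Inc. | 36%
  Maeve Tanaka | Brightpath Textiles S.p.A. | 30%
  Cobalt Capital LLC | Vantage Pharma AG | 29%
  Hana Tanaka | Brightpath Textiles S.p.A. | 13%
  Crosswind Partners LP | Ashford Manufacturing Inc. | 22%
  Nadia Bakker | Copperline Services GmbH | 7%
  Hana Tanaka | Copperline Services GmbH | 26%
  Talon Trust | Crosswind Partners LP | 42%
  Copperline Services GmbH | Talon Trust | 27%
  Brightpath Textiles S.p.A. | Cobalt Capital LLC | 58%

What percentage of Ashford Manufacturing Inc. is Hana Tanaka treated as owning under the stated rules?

3.252384%

By sibling attribution (R1), Hana Tanaka is treated as also owning Maeve Tanaka's interest in Brightpath Textiles S.p.A, giving 13% + 30% = 43%.
Chain via Copperline Services GmbH → Talon Trust → Crosswind Partners LP (R3): 26% × 27% × 42% × 22% = 0.648648% of Ashford Manufacturing Inc.
Chain via Brightpath Textiles S.p.A. → Cobalt Capital LLC → Vantage Pharma AG (R3): 43% × 58% × 29% × 36% = 2.603736% of Ashford Manufacturing Inc.
Aggregating (R2): 0.648648% + 2.603736% = 3.252384%.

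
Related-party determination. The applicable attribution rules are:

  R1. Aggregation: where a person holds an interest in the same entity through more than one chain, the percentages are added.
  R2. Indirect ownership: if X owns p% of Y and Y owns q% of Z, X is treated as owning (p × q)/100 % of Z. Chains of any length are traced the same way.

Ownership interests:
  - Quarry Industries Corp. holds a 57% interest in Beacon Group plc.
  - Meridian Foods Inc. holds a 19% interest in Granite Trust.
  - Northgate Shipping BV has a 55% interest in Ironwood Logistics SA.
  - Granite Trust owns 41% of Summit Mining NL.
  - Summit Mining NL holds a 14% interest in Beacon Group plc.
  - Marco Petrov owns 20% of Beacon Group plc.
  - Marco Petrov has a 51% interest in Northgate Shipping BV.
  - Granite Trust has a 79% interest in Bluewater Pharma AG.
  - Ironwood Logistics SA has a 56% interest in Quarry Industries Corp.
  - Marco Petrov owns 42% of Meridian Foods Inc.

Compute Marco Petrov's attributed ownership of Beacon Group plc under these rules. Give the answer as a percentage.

29.411612%

Chain via Northgate Shipping BV → Ironwood Logistics SA → Quarry Industries Corp. (R2): 51% × 55% × 56% × 57% = 8.95356% of Beacon Group plc.
Chain via Meridian Foods Inc. → Granite Trust → Summit Mining NL (R2): 42% × 19% × 41% × 14% = 0.458052% of Beacon Group plc.
Direct interest in Beacon Group plc: 20%.
Aggregating (R1): 8.95356% + 0.458052% + 20% = 29.411612%.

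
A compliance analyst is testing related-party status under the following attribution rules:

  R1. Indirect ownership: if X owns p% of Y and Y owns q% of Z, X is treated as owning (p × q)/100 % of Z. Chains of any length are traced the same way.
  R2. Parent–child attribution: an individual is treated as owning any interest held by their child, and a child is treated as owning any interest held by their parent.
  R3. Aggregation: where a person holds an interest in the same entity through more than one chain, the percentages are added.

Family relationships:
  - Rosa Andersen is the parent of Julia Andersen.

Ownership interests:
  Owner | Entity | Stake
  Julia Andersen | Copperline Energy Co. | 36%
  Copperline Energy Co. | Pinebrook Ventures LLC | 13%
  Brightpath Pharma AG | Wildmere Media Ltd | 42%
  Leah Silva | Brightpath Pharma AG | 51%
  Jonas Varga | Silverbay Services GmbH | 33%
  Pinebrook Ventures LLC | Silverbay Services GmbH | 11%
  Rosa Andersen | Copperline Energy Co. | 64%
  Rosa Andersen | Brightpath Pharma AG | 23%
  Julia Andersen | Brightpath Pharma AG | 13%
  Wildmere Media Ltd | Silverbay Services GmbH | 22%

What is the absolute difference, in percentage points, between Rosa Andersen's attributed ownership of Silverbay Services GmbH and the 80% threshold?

By parent–child attribution (R2), Rosa Andersen is treated as also owning Julia Andersen's interest in Brightpath Pharma AG, giving 23% + 13% = 36%.
By parent–child attribution (R2), Rosa Andersen is treated as also owning Julia Andersen's interest in Copperline Energy Co, giving 64% + 36% = 100%.
Chain via Brightpath Pharma AG → Wildmere Media Ltd (R1): 36% × 42% × 22% = 3.3264% of Silverbay Services GmbH.
Chain via Copperline Energy Co. → Pinebrook Ventures LLC (R1): 100% × 13% × 11% = 1.43% of Silverbay Services GmbH.
Aggregating (R3): 3.3264% + 1.43% = 4.7564%.
4.7564% falls short of the 80% threshold by 75.2436 percentage points.

75.2436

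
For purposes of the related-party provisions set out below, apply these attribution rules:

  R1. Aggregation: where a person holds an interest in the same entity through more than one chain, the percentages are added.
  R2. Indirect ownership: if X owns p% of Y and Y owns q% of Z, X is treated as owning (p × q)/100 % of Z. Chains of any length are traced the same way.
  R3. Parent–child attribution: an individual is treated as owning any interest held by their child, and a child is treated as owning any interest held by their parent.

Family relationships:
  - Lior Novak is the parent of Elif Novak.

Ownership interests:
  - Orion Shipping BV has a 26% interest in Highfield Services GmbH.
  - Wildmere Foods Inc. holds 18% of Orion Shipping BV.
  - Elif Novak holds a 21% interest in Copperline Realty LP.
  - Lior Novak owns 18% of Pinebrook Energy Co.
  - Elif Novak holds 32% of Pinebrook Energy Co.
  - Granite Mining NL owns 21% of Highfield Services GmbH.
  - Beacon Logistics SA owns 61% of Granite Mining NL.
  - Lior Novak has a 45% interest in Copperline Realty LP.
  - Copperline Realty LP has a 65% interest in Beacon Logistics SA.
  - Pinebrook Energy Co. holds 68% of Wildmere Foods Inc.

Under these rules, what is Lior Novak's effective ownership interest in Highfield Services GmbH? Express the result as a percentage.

7.08669%

By parent–child attribution (R3), Lior Novak is treated as also owning Elif Novak's interest in Pinebrook Energy Co, giving 18% + 32% = 50%.
By parent–child attribution (R3), Lior Novak is treated as also owning Elif Novak's interest in Copperline Realty LP, giving 45% + 21% = 66%.
Chain via Pinebrook Energy Co. → Wildmere Foods Inc. → Orion Shipping BV (R2): 50% × 68% × 18% × 26% = 1.5912% of Highfield Services GmbH.
Chain via Copperline Realty LP → Beacon Logistics SA → Granite Mining NL (R2): 66% × 65% × 61% × 21% = 5.49549% of Highfield Services GmbH.
Aggregating (R1): 1.5912% + 5.49549% = 7.08669%.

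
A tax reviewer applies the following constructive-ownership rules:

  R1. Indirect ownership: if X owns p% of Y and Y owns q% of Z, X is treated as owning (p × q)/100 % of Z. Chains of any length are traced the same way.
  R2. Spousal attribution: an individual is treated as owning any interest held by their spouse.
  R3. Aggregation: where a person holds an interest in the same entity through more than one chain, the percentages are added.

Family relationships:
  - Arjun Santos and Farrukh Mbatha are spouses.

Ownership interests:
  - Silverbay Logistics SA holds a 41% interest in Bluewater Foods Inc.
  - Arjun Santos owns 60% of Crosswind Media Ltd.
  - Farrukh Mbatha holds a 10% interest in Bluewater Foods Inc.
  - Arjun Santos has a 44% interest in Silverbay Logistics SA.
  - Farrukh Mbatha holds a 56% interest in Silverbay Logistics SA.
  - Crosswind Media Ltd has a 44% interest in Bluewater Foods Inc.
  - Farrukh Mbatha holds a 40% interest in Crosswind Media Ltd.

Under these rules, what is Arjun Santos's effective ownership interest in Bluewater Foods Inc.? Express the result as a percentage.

95%

By spousal attribution (R2), Arjun Santos is treated as also owning Farrukh Mbatha's interest in Crosswind Media Ltd, giving 60% + 40% = 100%.
By spousal attribution (R2), Arjun Santos is treated as also owning Farrukh Mbatha's interest in Silverbay Logistics SA, giving 44% + 56% = 100%.
By spousal attribution (R2), Arjun Santos is treated as owning Farrukh Mbatha's 10% interest in Bluewater Foods Inc.
Chain via Crosswind Media Ltd (R1): 100% × 44% = 44% of Bluewater Foods Inc.
Chain via Silverbay Logistics SA (R1): 100% × 41% = 41% of Bluewater Foods Inc.
Direct interest in Bluewater Foods Inc: 10%.
Aggregating (R3): 44% + 41% + 10% = 95%.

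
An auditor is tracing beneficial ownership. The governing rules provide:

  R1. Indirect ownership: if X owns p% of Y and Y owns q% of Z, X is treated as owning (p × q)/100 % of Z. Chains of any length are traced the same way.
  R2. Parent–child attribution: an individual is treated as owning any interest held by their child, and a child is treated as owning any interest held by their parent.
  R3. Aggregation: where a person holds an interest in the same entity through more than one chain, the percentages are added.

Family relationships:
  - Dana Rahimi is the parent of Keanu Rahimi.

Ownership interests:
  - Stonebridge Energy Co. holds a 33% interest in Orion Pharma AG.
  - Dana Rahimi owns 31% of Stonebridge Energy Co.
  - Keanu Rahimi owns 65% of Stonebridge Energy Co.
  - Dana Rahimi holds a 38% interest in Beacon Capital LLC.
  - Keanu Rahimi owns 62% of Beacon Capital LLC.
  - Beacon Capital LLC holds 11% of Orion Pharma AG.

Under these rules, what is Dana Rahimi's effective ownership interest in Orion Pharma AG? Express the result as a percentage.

By parent–child attribution (R2), Dana Rahimi is treated as also owning Keanu Rahimi's interest in Beacon Capital LLC, giving 38% + 62% = 100%.
By parent–child attribution (R2), Dana Rahimi is treated as also owning Keanu Rahimi's interest in Stonebridge Energy Co, giving 31% + 65% = 96%.
Chain via Beacon Capital LLC (R1): 100% × 11% = 11% of Orion Pharma AG.
Chain via Stonebridge Energy Co. (R1): 96% × 33% = 31.68% of Orion Pharma AG.
Aggregating (R3): 11% + 31.68% = 42.68%.

42.68%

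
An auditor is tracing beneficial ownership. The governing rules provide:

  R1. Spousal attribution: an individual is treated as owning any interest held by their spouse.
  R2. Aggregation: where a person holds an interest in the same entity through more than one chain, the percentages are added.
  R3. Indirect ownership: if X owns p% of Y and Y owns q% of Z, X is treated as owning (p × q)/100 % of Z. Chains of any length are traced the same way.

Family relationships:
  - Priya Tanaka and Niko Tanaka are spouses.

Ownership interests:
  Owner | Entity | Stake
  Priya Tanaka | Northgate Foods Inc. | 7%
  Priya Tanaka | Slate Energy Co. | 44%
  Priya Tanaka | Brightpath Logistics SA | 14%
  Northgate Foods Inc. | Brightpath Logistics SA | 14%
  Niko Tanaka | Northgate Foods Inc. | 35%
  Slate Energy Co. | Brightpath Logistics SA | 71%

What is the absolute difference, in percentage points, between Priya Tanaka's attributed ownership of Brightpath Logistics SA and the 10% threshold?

41.12

By spousal attribution (R1), Priya Tanaka is treated as also owning Niko Tanaka's interest in Northgate Foods Inc, giving 7% + 35% = 42%.
Chain via Slate Energy Co. (R3): 44% × 71% = 31.24% of Brightpath Logistics SA.
Chain via Northgate Foods Inc. (R3): 42% × 14% = 5.88% of Brightpath Logistics SA.
Direct interest in Brightpath Logistics SA: 14%.
Aggregating (R2): 31.24% + 5.88% + 14% = 51.12%.
51.12% exceeds the 10% threshold by 41.12 percentage points.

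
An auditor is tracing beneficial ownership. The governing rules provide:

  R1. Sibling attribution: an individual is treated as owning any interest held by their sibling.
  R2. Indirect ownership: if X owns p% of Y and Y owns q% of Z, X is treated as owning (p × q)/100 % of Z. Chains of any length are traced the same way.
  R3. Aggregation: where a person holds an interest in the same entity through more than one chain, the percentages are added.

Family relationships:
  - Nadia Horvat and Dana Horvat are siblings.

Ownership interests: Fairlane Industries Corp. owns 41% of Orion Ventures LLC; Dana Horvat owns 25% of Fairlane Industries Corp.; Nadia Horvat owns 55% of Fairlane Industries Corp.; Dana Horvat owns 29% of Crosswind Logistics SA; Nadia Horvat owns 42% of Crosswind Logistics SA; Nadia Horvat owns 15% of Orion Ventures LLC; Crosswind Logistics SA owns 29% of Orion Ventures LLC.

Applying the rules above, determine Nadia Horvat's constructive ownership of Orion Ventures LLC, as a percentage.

By sibling attribution (R1), Nadia Horvat is treated as also owning Dana Horvat's interest in Fairlane Industries Corp, giving 55% + 25% = 80%.
By sibling attribution (R1), Nadia Horvat is treated as also owning Dana Horvat's interest in Crosswind Logistics SA, giving 42% + 29% = 71%.
Chain via Fairlane Industries Corp. (R2): 80% × 41% = 32.8% of Orion Ventures LLC.
Chain via Crosswind Logistics SA (R2): 71% × 29% = 20.59% of Orion Ventures LLC.
Direct interest in Orion Ventures LLC: 15%.
Aggregating (R3): 32.8% + 20.59% + 15% = 68.39%.

68.39%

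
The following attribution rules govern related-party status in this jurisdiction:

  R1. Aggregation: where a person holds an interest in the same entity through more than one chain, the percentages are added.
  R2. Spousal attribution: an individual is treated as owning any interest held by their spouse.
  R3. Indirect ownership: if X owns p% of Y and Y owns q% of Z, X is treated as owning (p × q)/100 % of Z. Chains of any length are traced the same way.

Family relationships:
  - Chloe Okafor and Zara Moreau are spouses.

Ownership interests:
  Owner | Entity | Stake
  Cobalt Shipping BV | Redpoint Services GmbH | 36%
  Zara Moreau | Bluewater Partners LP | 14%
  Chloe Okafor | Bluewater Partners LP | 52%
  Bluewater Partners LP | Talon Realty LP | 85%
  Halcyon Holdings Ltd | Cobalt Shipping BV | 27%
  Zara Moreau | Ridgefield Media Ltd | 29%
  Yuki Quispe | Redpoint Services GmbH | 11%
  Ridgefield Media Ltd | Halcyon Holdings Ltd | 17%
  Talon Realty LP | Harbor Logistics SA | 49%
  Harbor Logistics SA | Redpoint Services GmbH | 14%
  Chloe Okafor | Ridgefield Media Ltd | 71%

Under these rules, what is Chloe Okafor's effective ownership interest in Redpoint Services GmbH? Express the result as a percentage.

By spousal attribution (R2), Chloe Okafor is treated as also owning Zara Moreau's interest in Ridgefield Media Ltd, giving 71% + 29% = 100%.
By spousal attribution (R2), Chloe Okafor is treated as also owning Zara Moreau's interest in Bluewater Partners LP, giving 52% + 14% = 66%.
Chain via Ridgefield Media Ltd → Halcyon Holdings Ltd → Cobalt Shipping BV (R3): 100% × 17% × 27% × 36% = 1.6524% of Redpoint Services GmbH.
Chain via Bluewater Partners LP → Talon Realty LP → Harbor Logistics SA (R3): 66% × 85% × 49% × 14% = 3.84846% of Redpoint Services GmbH.
Aggregating (R1): 1.6524% + 3.84846% = 5.50086%.

5.50086%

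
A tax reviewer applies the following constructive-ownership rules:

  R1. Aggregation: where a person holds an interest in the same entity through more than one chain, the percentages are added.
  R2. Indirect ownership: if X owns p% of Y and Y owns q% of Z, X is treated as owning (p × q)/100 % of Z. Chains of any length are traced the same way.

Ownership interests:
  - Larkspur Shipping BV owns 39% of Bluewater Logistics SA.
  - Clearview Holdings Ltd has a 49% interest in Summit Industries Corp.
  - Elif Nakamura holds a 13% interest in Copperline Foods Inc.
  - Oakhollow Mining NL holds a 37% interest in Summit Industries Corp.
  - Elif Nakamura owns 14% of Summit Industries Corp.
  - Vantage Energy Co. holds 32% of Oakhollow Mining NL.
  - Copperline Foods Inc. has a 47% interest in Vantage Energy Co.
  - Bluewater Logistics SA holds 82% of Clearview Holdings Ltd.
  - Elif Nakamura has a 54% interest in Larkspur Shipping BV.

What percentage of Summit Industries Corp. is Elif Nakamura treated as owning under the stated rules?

23.185332%

Chain via Larkspur Shipping BV → Bluewater Logistics SA → Clearview Holdings Ltd (R2): 54% × 39% × 82% × 49% = 8.461908% of Summit Industries Corp.
Chain via Copperline Foods Inc. → Vantage Energy Co. → Oakhollow Mining NL (R2): 13% × 47% × 32% × 37% = 0.723424% of Summit Industries Corp.
Direct interest in Summit Industries Corp: 14%.
Aggregating (R1): 8.461908% + 0.723424% + 14% = 23.185332%.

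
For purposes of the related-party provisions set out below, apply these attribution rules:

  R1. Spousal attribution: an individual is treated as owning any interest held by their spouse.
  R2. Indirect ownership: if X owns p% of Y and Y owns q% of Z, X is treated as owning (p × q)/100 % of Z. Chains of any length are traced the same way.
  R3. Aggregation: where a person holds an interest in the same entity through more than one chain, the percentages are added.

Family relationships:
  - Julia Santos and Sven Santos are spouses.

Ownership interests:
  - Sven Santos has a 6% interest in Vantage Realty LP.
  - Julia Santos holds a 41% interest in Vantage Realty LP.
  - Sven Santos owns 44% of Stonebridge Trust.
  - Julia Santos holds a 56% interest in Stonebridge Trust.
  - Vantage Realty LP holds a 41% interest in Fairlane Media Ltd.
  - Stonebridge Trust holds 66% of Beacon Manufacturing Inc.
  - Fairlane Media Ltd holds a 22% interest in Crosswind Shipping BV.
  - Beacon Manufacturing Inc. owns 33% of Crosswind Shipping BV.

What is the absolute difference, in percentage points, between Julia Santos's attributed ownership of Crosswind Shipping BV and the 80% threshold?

By spousal attribution (R1), Julia Santos is treated as also owning Sven Santos's interest in Stonebridge Trust, giving 56% + 44% = 100%.
By spousal attribution (R1), Julia Santos is treated as also owning Sven Santos's interest in Vantage Realty LP, giving 41% + 6% = 47%.
Chain via Stonebridge Trust → Beacon Manufacturing Inc. (R2): 100% × 66% × 33% = 21.78% of Crosswind Shipping BV.
Chain via Vantage Realty LP → Fairlane Media Ltd (R2): 47% × 41% × 22% = 4.2394% of Crosswind Shipping BV.
Aggregating (R3): 21.78% + 4.2394% = 26.0194%.
26.0194% falls short of the 80% threshold by 53.9806 percentage points.

53.9806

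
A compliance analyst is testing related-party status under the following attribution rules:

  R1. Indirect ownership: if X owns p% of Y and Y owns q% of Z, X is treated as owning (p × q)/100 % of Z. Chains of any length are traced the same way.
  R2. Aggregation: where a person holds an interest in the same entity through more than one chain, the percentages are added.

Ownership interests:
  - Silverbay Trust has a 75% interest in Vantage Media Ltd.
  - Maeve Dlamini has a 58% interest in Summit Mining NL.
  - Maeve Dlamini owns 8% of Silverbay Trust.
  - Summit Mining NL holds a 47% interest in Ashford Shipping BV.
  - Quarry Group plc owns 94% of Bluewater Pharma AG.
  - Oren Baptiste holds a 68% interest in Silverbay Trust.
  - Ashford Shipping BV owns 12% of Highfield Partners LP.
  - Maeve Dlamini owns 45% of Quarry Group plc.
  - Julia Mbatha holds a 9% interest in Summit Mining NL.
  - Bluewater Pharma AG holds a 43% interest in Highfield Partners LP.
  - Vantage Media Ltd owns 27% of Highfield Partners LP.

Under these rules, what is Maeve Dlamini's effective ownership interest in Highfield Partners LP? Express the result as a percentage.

23.0802%

Chain via Quarry Group plc → Bluewater Pharma AG (R1): 45% × 94% × 43% = 18.189% of Highfield Partners LP.
Chain via Silverbay Trust → Vantage Media Ltd (R1): 8% × 75% × 27% = 1.62% of Highfield Partners LP.
Chain via Summit Mining NL → Ashford Shipping BV (R1): 58% × 47% × 12% = 3.2712% of Highfield Partners LP.
Aggregating (R2): 18.189% + 1.62% + 3.2712% = 23.0802%.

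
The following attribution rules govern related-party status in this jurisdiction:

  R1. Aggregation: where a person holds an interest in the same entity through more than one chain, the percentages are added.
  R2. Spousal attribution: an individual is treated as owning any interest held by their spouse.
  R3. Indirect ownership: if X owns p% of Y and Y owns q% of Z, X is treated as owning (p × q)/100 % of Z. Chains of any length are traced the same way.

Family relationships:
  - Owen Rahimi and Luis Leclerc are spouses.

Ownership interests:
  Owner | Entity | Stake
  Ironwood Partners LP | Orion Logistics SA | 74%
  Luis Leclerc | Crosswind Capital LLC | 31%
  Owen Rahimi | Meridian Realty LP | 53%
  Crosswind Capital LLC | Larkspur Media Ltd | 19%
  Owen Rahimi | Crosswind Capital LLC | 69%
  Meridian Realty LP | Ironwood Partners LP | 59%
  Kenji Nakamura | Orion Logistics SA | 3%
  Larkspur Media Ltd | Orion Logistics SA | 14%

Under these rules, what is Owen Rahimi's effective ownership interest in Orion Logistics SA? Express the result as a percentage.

25.7998%

By spousal attribution (R2), Owen Rahimi is treated as also owning Luis Leclerc's interest in Crosswind Capital LLC, giving 69% + 31% = 100%.
Chain via Meridian Realty LP → Ironwood Partners LP (R3): 53% × 59% × 74% = 23.1398% of Orion Logistics SA.
Chain via Crosswind Capital LLC → Larkspur Media Ltd (R3): 100% × 19% × 14% = 2.66% of Orion Logistics SA.
Aggregating (R1): 23.1398% + 2.66% = 25.7998%.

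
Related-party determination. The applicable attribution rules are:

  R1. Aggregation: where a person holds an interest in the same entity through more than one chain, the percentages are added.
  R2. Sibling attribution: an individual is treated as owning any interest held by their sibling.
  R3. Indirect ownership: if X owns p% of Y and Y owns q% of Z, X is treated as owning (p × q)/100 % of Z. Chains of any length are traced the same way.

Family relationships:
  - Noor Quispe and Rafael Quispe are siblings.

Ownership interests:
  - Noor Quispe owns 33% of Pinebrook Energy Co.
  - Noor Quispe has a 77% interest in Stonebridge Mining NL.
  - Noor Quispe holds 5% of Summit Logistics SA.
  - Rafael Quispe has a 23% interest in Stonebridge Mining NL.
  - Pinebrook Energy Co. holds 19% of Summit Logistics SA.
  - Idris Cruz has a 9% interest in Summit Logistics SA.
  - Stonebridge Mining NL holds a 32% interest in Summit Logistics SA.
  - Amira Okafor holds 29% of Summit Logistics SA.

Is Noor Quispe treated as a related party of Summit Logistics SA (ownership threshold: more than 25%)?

By sibling attribution (R2), Noor Quispe is treated as also owning Rafael Quispe's interest in Stonebridge Mining NL, giving 77% + 23% = 100%.
Chain via Stonebridge Mining NL (R3): 100% × 32% = 32% of Summit Logistics SA.
Chain via Pinebrook Energy Co. (R3): 33% × 19% = 6.27% of Summit Logistics SA.
Direct interest in Summit Logistics SA: 5%.
Aggregating (R1): 32% + 6.27% + 5% = 43.27%.
43.27% exceeds the 25% threshold, so Noor is a related party to Summit Logistics SA.

Yes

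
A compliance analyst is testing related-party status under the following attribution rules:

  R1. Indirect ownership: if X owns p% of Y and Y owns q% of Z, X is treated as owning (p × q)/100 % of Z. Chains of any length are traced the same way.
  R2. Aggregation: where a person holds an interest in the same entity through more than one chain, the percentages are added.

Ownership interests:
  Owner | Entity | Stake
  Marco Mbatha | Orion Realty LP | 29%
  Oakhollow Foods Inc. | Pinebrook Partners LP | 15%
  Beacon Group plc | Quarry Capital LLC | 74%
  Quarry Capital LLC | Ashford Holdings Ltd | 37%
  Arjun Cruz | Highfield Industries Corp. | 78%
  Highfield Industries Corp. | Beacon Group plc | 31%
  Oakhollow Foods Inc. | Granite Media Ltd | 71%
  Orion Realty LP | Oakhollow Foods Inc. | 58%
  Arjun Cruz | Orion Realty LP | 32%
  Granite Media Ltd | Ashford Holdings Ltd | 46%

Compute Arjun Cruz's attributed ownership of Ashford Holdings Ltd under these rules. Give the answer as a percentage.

Chain via Orion Realty LP → Oakhollow Foods Inc. → Granite Media Ltd (R1): 32% × 58% × 71% × 46% = 6.061696% of Ashford Holdings Ltd.
Chain via Highfield Industries Corp. → Beacon Group plc → Quarry Capital LLC (R1): 78% × 31% × 74% × 37% = 6.620484% of Ashford Holdings Ltd.
Aggregating (R2): 6.061696% + 6.620484% = 12.68218%.

12.68218%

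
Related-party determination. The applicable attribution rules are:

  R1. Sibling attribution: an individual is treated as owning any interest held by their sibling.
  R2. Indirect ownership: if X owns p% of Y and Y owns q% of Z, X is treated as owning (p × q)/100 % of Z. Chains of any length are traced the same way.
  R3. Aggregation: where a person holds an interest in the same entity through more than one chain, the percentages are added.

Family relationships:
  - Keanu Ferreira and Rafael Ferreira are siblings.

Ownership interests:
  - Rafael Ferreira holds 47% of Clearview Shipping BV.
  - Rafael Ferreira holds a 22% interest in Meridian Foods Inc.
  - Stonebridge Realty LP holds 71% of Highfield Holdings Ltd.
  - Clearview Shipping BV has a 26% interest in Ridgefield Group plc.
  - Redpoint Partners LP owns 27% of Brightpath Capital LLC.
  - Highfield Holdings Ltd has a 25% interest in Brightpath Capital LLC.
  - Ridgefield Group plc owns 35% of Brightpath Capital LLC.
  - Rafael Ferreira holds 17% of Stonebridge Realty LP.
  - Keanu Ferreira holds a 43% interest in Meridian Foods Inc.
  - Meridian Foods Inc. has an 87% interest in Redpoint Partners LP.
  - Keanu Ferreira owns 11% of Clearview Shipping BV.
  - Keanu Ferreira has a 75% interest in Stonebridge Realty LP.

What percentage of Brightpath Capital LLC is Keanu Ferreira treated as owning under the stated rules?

36.8765%

By sibling attribution (R1), Keanu Ferreira is treated as also owning Rafael Ferreira's interest in Meridian Foods Inc, giving 43% + 22% = 65%.
By sibling attribution (R1), Keanu Ferreira is treated as also owning Rafael Ferreira's interest in Clearview Shipping BV, giving 11% + 47% = 58%.
By sibling attribution (R1), Keanu Ferreira is treated as also owning Rafael Ferreira's interest in Stonebridge Realty LP, giving 75% + 17% = 92%.
Chain via Meridian Foods Inc. → Redpoint Partners LP (R2): 65% × 87% × 27% = 15.2685% of Brightpath Capital LLC.
Chain via Clearview Shipping BV → Ridgefield Group plc (R2): 58% × 26% × 35% = 5.278% of Brightpath Capital LLC.
Chain via Stonebridge Realty LP → Highfield Holdings Ltd (R2): 92% × 71% × 25% = 16.33% of Brightpath Capital LLC.
Aggregating (R3): 15.2685% + 5.278% + 16.33% = 36.8765%.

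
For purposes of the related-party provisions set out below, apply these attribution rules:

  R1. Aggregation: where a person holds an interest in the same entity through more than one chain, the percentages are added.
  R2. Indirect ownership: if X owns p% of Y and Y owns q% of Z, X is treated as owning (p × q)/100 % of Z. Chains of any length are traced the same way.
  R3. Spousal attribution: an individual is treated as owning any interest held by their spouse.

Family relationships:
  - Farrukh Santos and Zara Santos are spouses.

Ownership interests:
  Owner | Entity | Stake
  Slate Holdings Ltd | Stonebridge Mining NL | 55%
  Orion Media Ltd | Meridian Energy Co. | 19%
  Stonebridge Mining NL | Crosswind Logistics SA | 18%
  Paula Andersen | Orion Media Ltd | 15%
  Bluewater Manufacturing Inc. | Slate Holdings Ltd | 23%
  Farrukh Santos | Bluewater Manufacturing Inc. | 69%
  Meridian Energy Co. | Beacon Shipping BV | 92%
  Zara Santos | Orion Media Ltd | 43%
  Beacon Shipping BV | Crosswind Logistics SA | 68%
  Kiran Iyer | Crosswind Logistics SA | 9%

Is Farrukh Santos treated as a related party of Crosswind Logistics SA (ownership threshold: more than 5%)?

Yes

By spousal attribution (R3), Farrukh Santos is treated as owning Zara Santos's 43% interest in Orion Media Ltd.
Chain via Bluewater Manufacturing Inc. → Slate Holdings Ltd → Stonebridge Mining NL (R2): 69% × 23% × 55% × 18% = 1.57113% of Crosswind Logistics SA.
Chain via Orion Media Ltd → Meridian Energy Co. → Beacon Shipping BV (R2): 43% × 19% × 92% × 68% = 5.111152% of Crosswind Logistics SA.
Aggregating (R1): 1.57113% + 5.111152% = 6.682282%.
6.682282% exceeds the 5% threshold, so Farrukh is a related party to Crosswind Logistics SA.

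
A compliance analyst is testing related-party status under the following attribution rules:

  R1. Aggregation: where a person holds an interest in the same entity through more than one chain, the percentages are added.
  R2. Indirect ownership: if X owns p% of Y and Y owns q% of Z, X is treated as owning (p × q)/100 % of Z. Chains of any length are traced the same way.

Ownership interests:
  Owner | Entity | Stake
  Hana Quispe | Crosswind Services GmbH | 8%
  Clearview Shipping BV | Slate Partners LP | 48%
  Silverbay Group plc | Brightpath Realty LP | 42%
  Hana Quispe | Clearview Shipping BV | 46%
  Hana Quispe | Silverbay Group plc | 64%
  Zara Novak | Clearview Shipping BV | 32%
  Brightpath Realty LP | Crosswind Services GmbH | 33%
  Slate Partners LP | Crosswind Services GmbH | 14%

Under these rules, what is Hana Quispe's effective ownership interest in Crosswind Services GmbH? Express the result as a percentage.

Chain via Silverbay Group plc → Brightpath Realty LP (R2): 64% × 42% × 33% = 8.8704% of Crosswind Services GmbH.
Chain via Clearview Shipping BV → Slate Partners LP (R2): 46% × 48% × 14% = 3.0912% of Crosswind Services GmbH.
Direct interest in Crosswind Services GmbH: 8%.
Aggregating (R1): 8.8704% + 3.0912% + 8% = 19.9616%.

19.9616%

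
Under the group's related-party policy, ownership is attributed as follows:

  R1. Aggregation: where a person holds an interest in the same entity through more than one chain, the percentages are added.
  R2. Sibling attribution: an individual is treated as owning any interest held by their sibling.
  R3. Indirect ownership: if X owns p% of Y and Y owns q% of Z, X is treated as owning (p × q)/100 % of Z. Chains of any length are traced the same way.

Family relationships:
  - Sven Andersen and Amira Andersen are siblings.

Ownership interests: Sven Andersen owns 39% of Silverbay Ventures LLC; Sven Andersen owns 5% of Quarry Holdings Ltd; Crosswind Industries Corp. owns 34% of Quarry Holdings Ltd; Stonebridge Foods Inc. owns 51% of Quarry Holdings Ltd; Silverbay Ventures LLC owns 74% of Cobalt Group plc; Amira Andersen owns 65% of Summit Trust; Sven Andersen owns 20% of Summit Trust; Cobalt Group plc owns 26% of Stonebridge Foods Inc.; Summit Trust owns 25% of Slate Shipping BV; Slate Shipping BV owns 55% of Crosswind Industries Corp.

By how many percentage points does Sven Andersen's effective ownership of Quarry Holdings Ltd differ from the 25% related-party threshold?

By sibling attribution (R2), Sven Andersen is treated as also owning Amira Andersen's interest in Summit Trust, giving 20% + 65% = 85%.
Chain via Summit Trust → Slate Shipping BV → Crosswind Industries Corp. (R3): 85% × 25% × 55% × 34% = 3.97375% of Quarry Holdings Ltd.
Chain via Silverbay Ventures LLC → Cobalt Group plc → Stonebridge Foods Inc. (R3): 39% × 74% × 26% × 51% = 3.826836% of Quarry Holdings Ltd.
Direct interest in Quarry Holdings Ltd: 5%.
Aggregating (R1): 3.97375% + 3.826836% + 5% = 12.800586%.
12.800586% falls short of the 25% threshold by 12.199414 percentage points.

12.199414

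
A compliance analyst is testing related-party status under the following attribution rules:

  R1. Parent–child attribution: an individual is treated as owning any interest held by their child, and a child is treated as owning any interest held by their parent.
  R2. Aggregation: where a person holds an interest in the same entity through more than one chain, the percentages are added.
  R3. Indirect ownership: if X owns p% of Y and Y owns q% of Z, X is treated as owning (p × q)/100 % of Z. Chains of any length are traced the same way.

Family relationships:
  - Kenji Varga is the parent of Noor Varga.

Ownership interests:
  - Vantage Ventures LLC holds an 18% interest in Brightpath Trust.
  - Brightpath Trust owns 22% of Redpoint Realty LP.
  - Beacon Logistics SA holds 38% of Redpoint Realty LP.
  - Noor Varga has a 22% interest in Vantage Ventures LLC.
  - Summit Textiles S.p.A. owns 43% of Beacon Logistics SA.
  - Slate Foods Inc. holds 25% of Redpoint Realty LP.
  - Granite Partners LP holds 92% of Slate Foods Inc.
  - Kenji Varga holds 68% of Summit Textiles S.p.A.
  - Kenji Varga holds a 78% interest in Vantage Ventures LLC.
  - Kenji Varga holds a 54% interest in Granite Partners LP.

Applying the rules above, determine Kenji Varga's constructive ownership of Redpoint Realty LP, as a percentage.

By parent–child attribution (R1), Kenji Varga is treated as also owning Noor Varga's interest in Vantage Ventures LLC, giving 78% + 22% = 100%.
Chain via Summit Textiles S.p.A. → Beacon Logistics SA (R3): 68% × 43% × 38% = 11.1112% of Redpoint Realty LP.
Chain via Vantage Ventures LLC → Brightpath Trust (R3): 100% × 18% × 22% = 3.96% of Redpoint Realty LP.
Chain via Granite Partners LP → Slate Foods Inc. (R3): 54% × 92% × 25% = 12.42% of Redpoint Realty LP.
Aggregating (R2): 11.1112% + 3.96% + 12.42% = 27.4912%.

27.4912%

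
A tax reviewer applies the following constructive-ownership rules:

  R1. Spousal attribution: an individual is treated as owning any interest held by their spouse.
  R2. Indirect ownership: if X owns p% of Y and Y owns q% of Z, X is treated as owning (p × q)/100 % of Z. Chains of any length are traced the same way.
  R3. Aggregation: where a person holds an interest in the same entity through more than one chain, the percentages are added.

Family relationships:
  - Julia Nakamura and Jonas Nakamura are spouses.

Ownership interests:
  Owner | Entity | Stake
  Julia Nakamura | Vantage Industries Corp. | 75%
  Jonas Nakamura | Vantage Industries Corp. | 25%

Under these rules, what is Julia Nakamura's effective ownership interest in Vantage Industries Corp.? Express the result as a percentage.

100%

By spousal attribution (R1), Julia Nakamura is treated as also owning Jonas Nakamura's interest in Vantage Industries Corp, giving 75% + 25% = 100%.
Direct interest in Vantage Industries Corp: 100%.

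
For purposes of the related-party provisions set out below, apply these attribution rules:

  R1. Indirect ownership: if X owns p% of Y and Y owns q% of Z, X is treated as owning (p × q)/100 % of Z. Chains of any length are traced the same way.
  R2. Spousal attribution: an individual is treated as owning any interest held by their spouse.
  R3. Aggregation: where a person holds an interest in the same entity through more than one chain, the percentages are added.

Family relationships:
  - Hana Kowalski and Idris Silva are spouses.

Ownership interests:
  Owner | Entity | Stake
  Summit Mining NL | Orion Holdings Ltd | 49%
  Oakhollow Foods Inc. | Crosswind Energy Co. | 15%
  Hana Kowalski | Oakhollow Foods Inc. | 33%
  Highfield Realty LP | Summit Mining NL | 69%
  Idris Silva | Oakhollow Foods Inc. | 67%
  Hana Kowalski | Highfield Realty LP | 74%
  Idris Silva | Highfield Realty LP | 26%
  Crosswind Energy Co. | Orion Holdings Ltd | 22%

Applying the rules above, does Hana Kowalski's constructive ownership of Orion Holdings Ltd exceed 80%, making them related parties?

By spousal attribution (R2), Hana Kowalski is treated as also owning Idris Silva's interest in Highfield Realty LP, giving 74% + 26% = 100%.
By spousal attribution (R2), Hana Kowalski is treated as also owning Idris Silva's interest in Oakhollow Foods Inc, giving 33% + 67% = 100%.
Chain via Highfield Realty LP → Summit Mining NL (R1): 100% × 69% × 49% = 33.81% of Orion Holdings Ltd.
Chain via Oakhollow Foods Inc. → Crosswind Energy Co. (R1): 100% × 15% × 22% = 3.3% of Orion Holdings Ltd.
Aggregating (R3): 33.81% + 3.3% = 37.11%.
37.11% does not exceed the 80% threshold, so Hana is not a related party to Orion Holdings Ltd.

No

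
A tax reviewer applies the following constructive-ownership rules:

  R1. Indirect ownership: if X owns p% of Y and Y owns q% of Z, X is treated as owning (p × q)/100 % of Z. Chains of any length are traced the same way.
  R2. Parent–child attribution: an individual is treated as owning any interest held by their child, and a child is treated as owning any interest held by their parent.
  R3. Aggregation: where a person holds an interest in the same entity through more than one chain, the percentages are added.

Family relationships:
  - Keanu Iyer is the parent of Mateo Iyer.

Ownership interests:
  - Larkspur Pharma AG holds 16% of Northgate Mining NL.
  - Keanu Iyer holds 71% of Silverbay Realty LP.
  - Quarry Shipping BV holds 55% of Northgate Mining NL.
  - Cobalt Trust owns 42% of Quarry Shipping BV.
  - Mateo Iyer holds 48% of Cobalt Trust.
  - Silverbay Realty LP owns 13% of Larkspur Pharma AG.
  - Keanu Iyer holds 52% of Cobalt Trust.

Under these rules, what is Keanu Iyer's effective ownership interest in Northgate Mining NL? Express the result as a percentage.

24.5768%

By parent–child attribution (R2), Keanu Iyer is treated as also owning Mateo Iyer's interest in Cobalt Trust, giving 52% + 48% = 100%.
Chain via Cobalt Trust → Quarry Shipping BV (R1): 100% × 42% × 55% = 23.1% of Northgate Mining NL.
Chain via Silverbay Realty LP → Larkspur Pharma AG (R1): 71% × 13% × 16% = 1.4768% of Northgate Mining NL.
Aggregating (R3): 23.1% + 1.4768% = 24.5768%.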